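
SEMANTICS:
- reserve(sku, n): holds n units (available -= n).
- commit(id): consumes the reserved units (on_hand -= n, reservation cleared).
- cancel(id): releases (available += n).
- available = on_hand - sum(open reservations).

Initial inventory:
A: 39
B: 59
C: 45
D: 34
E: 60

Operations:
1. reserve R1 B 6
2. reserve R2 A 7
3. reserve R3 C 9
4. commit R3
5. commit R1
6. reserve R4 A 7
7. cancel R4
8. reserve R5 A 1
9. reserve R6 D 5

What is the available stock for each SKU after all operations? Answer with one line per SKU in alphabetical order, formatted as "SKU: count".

Step 1: reserve R1 B 6 -> on_hand[A=39 B=59 C=45 D=34 E=60] avail[A=39 B=53 C=45 D=34 E=60] open={R1}
Step 2: reserve R2 A 7 -> on_hand[A=39 B=59 C=45 D=34 E=60] avail[A=32 B=53 C=45 D=34 E=60] open={R1,R2}
Step 3: reserve R3 C 9 -> on_hand[A=39 B=59 C=45 D=34 E=60] avail[A=32 B=53 C=36 D=34 E=60] open={R1,R2,R3}
Step 4: commit R3 -> on_hand[A=39 B=59 C=36 D=34 E=60] avail[A=32 B=53 C=36 D=34 E=60] open={R1,R2}
Step 5: commit R1 -> on_hand[A=39 B=53 C=36 D=34 E=60] avail[A=32 B=53 C=36 D=34 E=60] open={R2}
Step 6: reserve R4 A 7 -> on_hand[A=39 B=53 C=36 D=34 E=60] avail[A=25 B=53 C=36 D=34 E=60] open={R2,R4}
Step 7: cancel R4 -> on_hand[A=39 B=53 C=36 D=34 E=60] avail[A=32 B=53 C=36 D=34 E=60] open={R2}
Step 8: reserve R5 A 1 -> on_hand[A=39 B=53 C=36 D=34 E=60] avail[A=31 B=53 C=36 D=34 E=60] open={R2,R5}
Step 9: reserve R6 D 5 -> on_hand[A=39 B=53 C=36 D=34 E=60] avail[A=31 B=53 C=36 D=29 E=60] open={R2,R5,R6}

Answer: A: 31
B: 53
C: 36
D: 29
E: 60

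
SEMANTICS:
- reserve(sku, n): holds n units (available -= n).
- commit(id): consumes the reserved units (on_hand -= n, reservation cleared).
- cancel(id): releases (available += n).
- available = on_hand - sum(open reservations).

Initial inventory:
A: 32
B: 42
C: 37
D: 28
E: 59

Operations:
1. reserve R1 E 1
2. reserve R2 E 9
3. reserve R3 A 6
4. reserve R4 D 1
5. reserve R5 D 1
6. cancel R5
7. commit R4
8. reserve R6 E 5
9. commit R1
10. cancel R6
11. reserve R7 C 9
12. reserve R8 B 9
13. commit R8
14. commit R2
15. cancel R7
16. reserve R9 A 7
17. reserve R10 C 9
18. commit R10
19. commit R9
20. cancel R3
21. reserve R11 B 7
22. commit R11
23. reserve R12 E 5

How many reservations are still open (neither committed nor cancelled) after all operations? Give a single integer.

Answer: 1

Derivation:
Step 1: reserve R1 E 1 -> on_hand[A=32 B=42 C=37 D=28 E=59] avail[A=32 B=42 C=37 D=28 E=58] open={R1}
Step 2: reserve R2 E 9 -> on_hand[A=32 B=42 C=37 D=28 E=59] avail[A=32 B=42 C=37 D=28 E=49] open={R1,R2}
Step 3: reserve R3 A 6 -> on_hand[A=32 B=42 C=37 D=28 E=59] avail[A=26 B=42 C=37 D=28 E=49] open={R1,R2,R3}
Step 4: reserve R4 D 1 -> on_hand[A=32 B=42 C=37 D=28 E=59] avail[A=26 B=42 C=37 D=27 E=49] open={R1,R2,R3,R4}
Step 5: reserve R5 D 1 -> on_hand[A=32 B=42 C=37 D=28 E=59] avail[A=26 B=42 C=37 D=26 E=49] open={R1,R2,R3,R4,R5}
Step 6: cancel R5 -> on_hand[A=32 B=42 C=37 D=28 E=59] avail[A=26 B=42 C=37 D=27 E=49] open={R1,R2,R3,R4}
Step 7: commit R4 -> on_hand[A=32 B=42 C=37 D=27 E=59] avail[A=26 B=42 C=37 D=27 E=49] open={R1,R2,R3}
Step 8: reserve R6 E 5 -> on_hand[A=32 B=42 C=37 D=27 E=59] avail[A=26 B=42 C=37 D=27 E=44] open={R1,R2,R3,R6}
Step 9: commit R1 -> on_hand[A=32 B=42 C=37 D=27 E=58] avail[A=26 B=42 C=37 D=27 E=44] open={R2,R3,R6}
Step 10: cancel R6 -> on_hand[A=32 B=42 C=37 D=27 E=58] avail[A=26 B=42 C=37 D=27 E=49] open={R2,R3}
Step 11: reserve R7 C 9 -> on_hand[A=32 B=42 C=37 D=27 E=58] avail[A=26 B=42 C=28 D=27 E=49] open={R2,R3,R7}
Step 12: reserve R8 B 9 -> on_hand[A=32 B=42 C=37 D=27 E=58] avail[A=26 B=33 C=28 D=27 E=49] open={R2,R3,R7,R8}
Step 13: commit R8 -> on_hand[A=32 B=33 C=37 D=27 E=58] avail[A=26 B=33 C=28 D=27 E=49] open={R2,R3,R7}
Step 14: commit R2 -> on_hand[A=32 B=33 C=37 D=27 E=49] avail[A=26 B=33 C=28 D=27 E=49] open={R3,R7}
Step 15: cancel R7 -> on_hand[A=32 B=33 C=37 D=27 E=49] avail[A=26 B=33 C=37 D=27 E=49] open={R3}
Step 16: reserve R9 A 7 -> on_hand[A=32 B=33 C=37 D=27 E=49] avail[A=19 B=33 C=37 D=27 E=49] open={R3,R9}
Step 17: reserve R10 C 9 -> on_hand[A=32 B=33 C=37 D=27 E=49] avail[A=19 B=33 C=28 D=27 E=49] open={R10,R3,R9}
Step 18: commit R10 -> on_hand[A=32 B=33 C=28 D=27 E=49] avail[A=19 B=33 C=28 D=27 E=49] open={R3,R9}
Step 19: commit R9 -> on_hand[A=25 B=33 C=28 D=27 E=49] avail[A=19 B=33 C=28 D=27 E=49] open={R3}
Step 20: cancel R3 -> on_hand[A=25 B=33 C=28 D=27 E=49] avail[A=25 B=33 C=28 D=27 E=49] open={}
Step 21: reserve R11 B 7 -> on_hand[A=25 B=33 C=28 D=27 E=49] avail[A=25 B=26 C=28 D=27 E=49] open={R11}
Step 22: commit R11 -> on_hand[A=25 B=26 C=28 D=27 E=49] avail[A=25 B=26 C=28 D=27 E=49] open={}
Step 23: reserve R12 E 5 -> on_hand[A=25 B=26 C=28 D=27 E=49] avail[A=25 B=26 C=28 D=27 E=44] open={R12}
Open reservations: ['R12'] -> 1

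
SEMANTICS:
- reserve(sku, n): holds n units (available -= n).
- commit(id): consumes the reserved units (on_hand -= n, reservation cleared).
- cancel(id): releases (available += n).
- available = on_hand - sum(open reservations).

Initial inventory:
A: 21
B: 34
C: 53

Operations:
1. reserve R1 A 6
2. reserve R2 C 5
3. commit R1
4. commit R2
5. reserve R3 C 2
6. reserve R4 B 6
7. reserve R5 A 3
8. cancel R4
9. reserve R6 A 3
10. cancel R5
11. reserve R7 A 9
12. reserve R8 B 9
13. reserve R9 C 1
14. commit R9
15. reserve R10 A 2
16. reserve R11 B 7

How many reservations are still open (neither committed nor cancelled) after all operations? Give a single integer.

Step 1: reserve R1 A 6 -> on_hand[A=21 B=34 C=53] avail[A=15 B=34 C=53] open={R1}
Step 2: reserve R2 C 5 -> on_hand[A=21 B=34 C=53] avail[A=15 B=34 C=48] open={R1,R2}
Step 3: commit R1 -> on_hand[A=15 B=34 C=53] avail[A=15 B=34 C=48] open={R2}
Step 4: commit R2 -> on_hand[A=15 B=34 C=48] avail[A=15 B=34 C=48] open={}
Step 5: reserve R3 C 2 -> on_hand[A=15 B=34 C=48] avail[A=15 B=34 C=46] open={R3}
Step 6: reserve R4 B 6 -> on_hand[A=15 B=34 C=48] avail[A=15 B=28 C=46] open={R3,R4}
Step 7: reserve R5 A 3 -> on_hand[A=15 B=34 C=48] avail[A=12 B=28 C=46] open={R3,R4,R5}
Step 8: cancel R4 -> on_hand[A=15 B=34 C=48] avail[A=12 B=34 C=46] open={R3,R5}
Step 9: reserve R6 A 3 -> on_hand[A=15 B=34 C=48] avail[A=9 B=34 C=46] open={R3,R5,R6}
Step 10: cancel R5 -> on_hand[A=15 B=34 C=48] avail[A=12 B=34 C=46] open={R3,R6}
Step 11: reserve R7 A 9 -> on_hand[A=15 B=34 C=48] avail[A=3 B=34 C=46] open={R3,R6,R7}
Step 12: reserve R8 B 9 -> on_hand[A=15 B=34 C=48] avail[A=3 B=25 C=46] open={R3,R6,R7,R8}
Step 13: reserve R9 C 1 -> on_hand[A=15 B=34 C=48] avail[A=3 B=25 C=45] open={R3,R6,R7,R8,R9}
Step 14: commit R9 -> on_hand[A=15 B=34 C=47] avail[A=3 B=25 C=45] open={R3,R6,R7,R8}
Step 15: reserve R10 A 2 -> on_hand[A=15 B=34 C=47] avail[A=1 B=25 C=45] open={R10,R3,R6,R7,R8}
Step 16: reserve R11 B 7 -> on_hand[A=15 B=34 C=47] avail[A=1 B=18 C=45] open={R10,R11,R3,R6,R7,R8}
Open reservations: ['R10', 'R11', 'R3', 'R6', 'R7', 'R8'] -> 6

Answer: 6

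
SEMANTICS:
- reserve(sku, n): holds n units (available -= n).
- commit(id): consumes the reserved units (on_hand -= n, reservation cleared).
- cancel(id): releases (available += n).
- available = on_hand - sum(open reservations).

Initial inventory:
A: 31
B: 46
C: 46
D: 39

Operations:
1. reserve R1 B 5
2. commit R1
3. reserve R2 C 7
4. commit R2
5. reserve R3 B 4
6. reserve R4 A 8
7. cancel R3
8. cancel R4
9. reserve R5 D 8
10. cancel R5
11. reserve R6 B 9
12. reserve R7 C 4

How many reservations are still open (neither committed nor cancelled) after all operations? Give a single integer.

Answer: 2

Derivation:
Step 1: reserve R1 B 5 -> on_hand[A=31 B=46 C=46 D=39] avail[A=31 B=41 C=46 D=39] open={R1}
Step 2: commit R1 -> on_hand[A=31 B=41 C=46 D=39] avail[A=31 B=41 C=46 D=39] open={}
Step 3: reserve R2 C 7 -> on_hand[A=31 B=41 C=46 D=39] avail[A=31 B=41 C=39 D=39] open={R2}
Step 4: commit R2 -> on_hand[A=31 B=41 C=39 D=39] avail[A=31 B=41 C=39 D=39] open={}
Step 5: reserve R3 B 4 -> on_hand[A=31 B=41 C=39 D=39] avail[A=31 B=37 C=39 D=39] open={R3}
Step 6: reserve R4 A 8 -> on_hand[A=31 B=41 C=39 D=39] avail[A=23 B=37 C=39 D=39] open={R3,R4}
Step 7: cancel R3 -> on_hand[A=31 B=41 C=39 D=39] avail[A=23 B=41 C=39 D=39] open={R4}
Step 8: cancel R4 -> on_hand[A=31 B=41 C=39 D=39] avail[A=31 B=41 C=39 D=39] open={}
Step 9: reserve R5 D 8 -> on_hand[A=31 B=41 C=39 D=39] avail[A=31 B=41 C=39 D=31] open={R5}
Step 10: cancel R5 -> on_hand[A=31 B=41 C=39 D=39] avail[A=31 B=41 C=39 D=39] open={}
Step 11: reserve R6 B 9 -> on_hand[A=31 B=41 C=39 D=39] avail[A=31 B=32 C=39 D=39] open={R6}
Step 12: reserve R7 C 4 -> on_hand[A=31 B=41 C=39 D=39] avail[A=31 B=32 C=35 D=39] open={R6,R7}
Open reservations: ['R6', 'R7'] -> 2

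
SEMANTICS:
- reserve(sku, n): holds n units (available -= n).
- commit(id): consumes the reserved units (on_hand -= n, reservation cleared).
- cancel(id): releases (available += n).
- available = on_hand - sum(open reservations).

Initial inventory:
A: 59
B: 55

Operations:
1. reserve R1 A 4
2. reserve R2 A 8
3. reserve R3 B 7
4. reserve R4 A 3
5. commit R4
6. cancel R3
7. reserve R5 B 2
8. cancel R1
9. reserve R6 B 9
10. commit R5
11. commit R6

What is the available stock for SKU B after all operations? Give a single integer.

Step 1: reserve R1 A 4 -> on_hand[A=59 B=55] avail[A=55 B=55] open={R1}
Step 2: reserve R2 A 8 -> on_hand[A=59 B=55] avail[A=47 B=55] open={R1,R2}
Step 3: reserve R3 B 7 -> on_hand[A=59 B=55] avail[A=47 B=48] open={R1,R2,R3}
Step 4: reserve R4 A 3 -> on_hand[A=59 B=55] avail[A=44 B=48] open={R1,R2,R3,R4}
Step 5: commit R4 -> on_hand[A=56 B=55] avail[A=44 B=48] open={R1,R2,R3}
Step 6: cancel R3 -> on_hand[A=56 B=55] avail[A=44 B=55] open={R1,R2}
Step 7: reserve R5 B 2 -> on_hand[A=56 B=55] avail[A=44 B=53] open={R1,R2,R5}
Step 8: cancel R1 -> on_hand[A=56 B=55] avail[A=48 B=53] open={R2,R5}
Step 9: reserve R6 B 9 -> on_hand[A=56 B=55] avail[A=48 B=44] open={R2,R5,R6}
Step 10: commit R5 -> on_hand[A=56 B=53] avail[A=48 B=44] open={R2,R6}
Step 11: commit R6 -> on_hand[A=56 B=44] avail[A=48 B=44] open={R2}
Final available[B] = 44

Answer: 44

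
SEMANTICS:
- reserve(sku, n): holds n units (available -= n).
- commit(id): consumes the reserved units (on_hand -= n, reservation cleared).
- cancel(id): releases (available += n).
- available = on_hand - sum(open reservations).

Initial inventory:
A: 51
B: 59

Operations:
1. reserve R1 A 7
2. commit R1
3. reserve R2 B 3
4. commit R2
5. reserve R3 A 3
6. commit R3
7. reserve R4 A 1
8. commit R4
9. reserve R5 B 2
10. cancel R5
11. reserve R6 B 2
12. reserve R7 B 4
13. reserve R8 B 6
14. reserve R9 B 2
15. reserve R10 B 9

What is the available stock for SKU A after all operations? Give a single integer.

Step 1: reserve R1 A 7 -> on_hand[A=51 B=59] avail[A=44 B=59] open={R1}
Step 2: commit R1 -> on_hand[A=44 B=59] avail[A=44 B=59] open={}
Step 3: reserve R2 B 3 -> on_hand[A=44 B=59] avail[A=44 B=56] open={R2}
Step 4: commit R2 -> on_hand[A=44 B=56] avail[A=44 B=56] open={}
Step 5: reserve R3 A 3 -> on_hand[A=44 B=56] avail[A=41 B=56] open={R3}
Step 6: commit R3 -> on_hand[A=41 B=56] avail[A=41 B=56] open={}
Step 7: reserve R4 A 1 -> on_hand[A=41 B=56] avail[A=40 B=56] open={R4}
Step 8: commit R4 -> on_hand[A=40 B=56] avail[A=40 B=56] open={}
Step 9: reserve R5 B 2 -> on_hand[A=40 B=56] avail[A=40 B=54] open={R5}
Step 10: cancel R5 -> on_hand[A=40 B=56] avail[A=40 B=56] open={}
Step 11: reserve R6 B 2 -> on_hand[A=40 B=56] avail[A=40 B=54] open={R6}
Step 12: reserve R7 B 4 -> on_hand[A=40 B=56] avail[A=40 B=50] open={R6,R7}
Step 13: reserve R8 B 6 -> on_hand[A=40 B=56] avail[A=40 B=44] open={R6,R7,R8}
Step 14: reserve R9 B 2 -> on_hand[A=40 B=56] avail[A=40 B=42] open={R6,R7,R8,R9}
Step 15: reserve R10 B 9 -> on_hand[A=40 B=56] avail[A=40 B=33] open={R10,R6,R7,R8,R9}
Final available[A] = 40

Answer: 40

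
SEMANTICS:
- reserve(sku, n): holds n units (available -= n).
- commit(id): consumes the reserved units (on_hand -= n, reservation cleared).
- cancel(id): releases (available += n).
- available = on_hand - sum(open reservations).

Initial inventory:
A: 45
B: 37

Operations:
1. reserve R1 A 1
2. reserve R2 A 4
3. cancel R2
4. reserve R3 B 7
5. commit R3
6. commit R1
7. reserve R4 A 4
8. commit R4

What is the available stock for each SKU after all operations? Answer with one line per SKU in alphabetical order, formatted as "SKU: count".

Answer: A: 40
B: 30

Derivation:
Step 1: reserve R1 A 1 -> on_hand[A=45 B=37] avail[A=44 B=37] open={R1}
Step 2: reserve R2 A 4 -> on_hand[A=45 B=37] avail[A=40 B=37] open={R1,R2}
Step 3: cancel R2 -> on_hand[A=45 B=37] avail[A=44 B=37] open={R1}
Step 4: reserve R3 B 7 -> on_hand[A=45 B=37] avail[A=44 B=30] open={R1,R3}
Step 5: commit R3 -> on_hand[A=45 B=30] avail[A=44 B=30] open={R1}
Step 6: commit R1 -> on_hand[A=44 B=30] avail[A=44 B=30] open={}
Step 7: reserve R4 A 4 -> on_hand[A=44 B=30] avail[A=40 B=30] open={R4}
Step 8: commit R4 -> on_hand[A=40 B=30] avail[A=40 B=30] open={}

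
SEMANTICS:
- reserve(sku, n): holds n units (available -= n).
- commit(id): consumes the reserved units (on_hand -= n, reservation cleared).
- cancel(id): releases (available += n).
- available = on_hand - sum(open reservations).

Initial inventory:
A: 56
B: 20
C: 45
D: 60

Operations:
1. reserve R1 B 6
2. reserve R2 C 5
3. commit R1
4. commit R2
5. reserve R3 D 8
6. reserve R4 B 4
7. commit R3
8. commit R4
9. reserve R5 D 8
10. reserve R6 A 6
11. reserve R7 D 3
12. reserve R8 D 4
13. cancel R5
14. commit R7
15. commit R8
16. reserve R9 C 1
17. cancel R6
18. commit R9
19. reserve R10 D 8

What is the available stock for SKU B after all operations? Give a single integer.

Step 1: reserve R1 B 6 -> on_hand[A=56 B=20 C=45 D=60] avail[A=56 B=14 C=45 D=60] open={R1}
Step 2: reserve R2 C 5 -> on_hand[A=56 B=20 C=45 D=60] avail[A=56 B=14 C=40 D=60] open={R1,R2}
Step 3: commit R1 -> on_hand[A=56 B=14 C=45 D=60] avail[A=56 B=14 C=40 D=60] open={R2}
Step 4: commit R2 -> on_hand[A=56 B=14 C=40 D=60] avail[A=56 B=14 C=40 D=60] open={}
Step 5: reserve R3 D 8 -> on_hand[A=56 B=14 C=40 D=60] avail[A=56 B=14 C=40 D=52] open={R3}
Step 6: reserve R4 B 4 -> on_hand[A=56 B=14 C=40 D=60] avail[A=56 B=10 C=40 D=52] open={R3,R4}
Step 7: commit R3 -> on_hand[A=56 B=14 C=40 D=52] avail[A=56 B=10 C=40 D=52] open={R4}
Step 8: commit R4 -> on_hand[A=56 B=10 C=40 D=52] avail[A=56 B=10 C=40 D=52] open={}
Step 9: reserve R5 D 8 -> on_hand[A=56 B=10 C=40 D=52] avail[A=56 B=10 C=40 D=44] open={R5}
Step 10: reserve R6 A 6 -> on_hand[A=56 B=10 C=40 D=52] avail[A=50 B=10 C=40 D=44] open={R5,R6}
Step 11: reserve R7 D 3 -> on_hand[A=56 B=10 C=40 D=52] avail[A=50 B=10 C=40 D=41] open={R5,R6,R7}
Step 12: reserve R8 D 4 -> on_hand[A=56 B=10 C=40 D=52] avail[A=50 B=10 C=40 D=37] open={R5,R6,R7,R8}
Step 13: cancel R5 -> on_hand[A=56 B=10 C=40 D=52] avail[A=50 B=10 C=40 D=45] open={R6,R7,R8}
Step 14: commit R7 -> on_hand[A=56 B=10 C=40 D=49] avail[A=50 B=10 C=40 D=45] open={R6,R8}
Step 15: commit R8 -> on_hand[A=56 B=10 C=40 D=45] avail[A=50 B=10 C=40 D=45] open={R6}
Step 16: reserve R9 C 1 -> on_hand[A=56 B=10 C=40 D=45] avail[A=50 B=10 C=39 D=45] open={R6,R9}
Step 17: cancel R6 -> on_hand[A=56 B=10 C=40 D=45] avail[A=56 B=10 C=39 D=45] open={R9}
Step 18: commit R9 -> on_hand[A=56 B=10 C=39 D=45] avail[A=56 B=10 C=39 D=45] open={}
Step 19: reserve R10 D 8 -> on_hand[A=56 B=10 C=39 D=45] avail[A=56 B=10 C=39 D=37] open={R10}
Final available[B] = 10

Answer: 10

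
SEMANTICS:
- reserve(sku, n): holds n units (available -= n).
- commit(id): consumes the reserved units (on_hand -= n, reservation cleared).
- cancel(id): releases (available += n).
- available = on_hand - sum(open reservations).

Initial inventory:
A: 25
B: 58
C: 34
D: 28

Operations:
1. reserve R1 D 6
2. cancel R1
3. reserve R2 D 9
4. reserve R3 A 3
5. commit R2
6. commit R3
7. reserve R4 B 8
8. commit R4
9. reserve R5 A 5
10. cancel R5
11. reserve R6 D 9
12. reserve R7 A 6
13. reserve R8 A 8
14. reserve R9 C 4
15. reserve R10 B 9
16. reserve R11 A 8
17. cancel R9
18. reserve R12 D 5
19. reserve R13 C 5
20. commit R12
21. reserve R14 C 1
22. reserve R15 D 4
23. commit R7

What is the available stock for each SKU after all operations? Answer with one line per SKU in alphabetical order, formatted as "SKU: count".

Step 1: reserve R1 D 6 -> on_hand[A=25 B=58 C=34 D=28] avail[A=25 B=58 C=34 D=22] open={R1}
Step 2: cancel R1 -> on_hand[A=25 B=58 C=34 D=28] avail[A=25 B=58 C=34 D=28] open={}
Step 3: reserve R2 D 9 -> on_hand[A=25 B=58 C=34 D=28] avail[A=25 B=58 C=34 D=19] open={R2}
Step 4: reserve R3 A 3 -> on_hand[A=25 B=58 C=34 D=28] avail[A=22 B=58 C=34 D=19] open={R2,R3}
Step 5: commit R2 -> on_hand[A=25 B=58 C=34 D=19] avail[A=22 B=58 C=34 D=19] open={R3}
Step 6: commit R3 -> on_hand[A=22 B=58 C=34 D=19] avail[A=22 B=58 C=34 D=19] open={}
Step 7: reserve R4 B 8 -> on_hand[A=22 B=58 C=34 D=19] avail[A=22 B=50 C=34 D=19] open={R4}
Step 8: commit R4 -> on_hand[A=22 B=50 C=34 D=19] avail[A=22 B=50 C=34 D=19] open={}
Step 9: reserve R5 A 5 -> on_hand[A=22 B=50 C=34 D=19] avail[A=17 B=50 C=34 D=19] open={R5}
Step 10: cancel R5 -> on_hand[A=22 B=50 C=34 D=19] avail[A=22 B=50 C=34 D=19] open={}
Step 11: reserve R6 D 9 -> on_hand[A=22 B=50 C=34 D=19] avail[A=22 B=50 C=34 D=10] open={R6}
Step 12: reserve R7 A 6 -> on_hand[A=22 B=50 C=34 D=19] avail[A=16 B=50 C=34 D=10] open={R6,R7}
Step 13: reserve R8 A 8 -> on_hand[A=22 B=50 C=34 D=19] avail[A=8 B=50 C=34 D=10] open={R6,R7,R8}
Step 14: reserve R9 C 4 -> on_hand[A=22 B=50 C=34 D=19] avail[A=8 B=50 C=30 D=10] open={R6,R7,R8,R9}
Step 15: reserve R10 B 9 -> on_hand[A=22 B=50 C=34 D=19] avail[A=8 B=41 C=30 D=10] open={R10,R6,R7,R8,R9}
Step 16: reserve R11 A 8 -> on_hand[A=22 B=50 C=34 D=19] avail[A=0 B=41 C=30 D=10] open={R10,R11,R6,R7,R8,R9}
Step 17: cancel R9 -> on_hand[A=22 B=50 C=34 D=19] avail[A=0 B=41 C=34 D=10] open={R10,R11,R6,R7,R8}
Step 18: reserve R12 D 5 -> on_hand[A=22 B=50 C=34 D=19] avail[A=0 B=41 C=34 D=5] open={R10,R11,R12,R6,R7,R8}
Step 19: reserve R13 C 5 -> on_hand[A=22 B=50 C=34 D=19] avail[A=0 B=41 C=29 D=5] open={R10,R11,R12,R13,R6,R7,R8}
Step 20: commit R12 -> on_hand[A=22 B=50 C=34 D=14] avail[A=0 B=41 C=29 D=5] open={R10,R11,R13,R6,R7,R8}
Step 21: reserve R14 C 1 -> on_hand[A=22 B=50 C=34 D=14] avail[A=0 B=41 C=28 D=5] open={R10,R11,R13,R14,R6,R7,R8}
Step 22: reserve R15 D 4 -> on_hand[A=22 B=50 C=34 D=14] avail[A=0 B=41 C=28 D=1] open={R10,R11,R13,R14,R15,R6,R7,R8}
Step 23: commit R7 -> on_hand[A=16 B=50 C=34 D=14] avail[A=0 B=41 C=28 D=1] open={R10,R11,R13,R14,R15,R6,R8}

Answer: A: 0
B: 41
C: 28
D: 1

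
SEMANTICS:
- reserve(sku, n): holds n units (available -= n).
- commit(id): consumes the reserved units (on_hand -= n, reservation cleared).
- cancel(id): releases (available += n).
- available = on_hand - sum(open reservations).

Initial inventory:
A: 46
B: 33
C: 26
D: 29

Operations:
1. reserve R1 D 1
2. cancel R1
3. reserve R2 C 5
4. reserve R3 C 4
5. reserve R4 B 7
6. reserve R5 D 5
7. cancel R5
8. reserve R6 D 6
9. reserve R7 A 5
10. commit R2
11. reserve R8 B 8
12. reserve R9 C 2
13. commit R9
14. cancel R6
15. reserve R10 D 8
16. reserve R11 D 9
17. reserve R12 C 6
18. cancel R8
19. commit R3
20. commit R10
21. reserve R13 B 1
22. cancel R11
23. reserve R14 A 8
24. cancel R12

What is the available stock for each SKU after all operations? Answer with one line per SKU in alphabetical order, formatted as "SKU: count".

Answer: A: 33
B: 25
C: 15
D: 21

Derivation:
Step 1: reserve R1 D 1 -> on_hand[A=46 B=33 C=26 D=29] avail[A=46 B=33 C=26 D=28] open={R1}
Step 2: cancel R1 -> on_hand[A=46 B=33 C=26 D=29] avail[A=46 B=33 C=26 D=29] open={}
Step 3: reserve R2 C 5 -> on_hand[A=46 B=33 C=26 D=29] avail[A=46 B=33 C=21 D=29] open={R2}
Step 4: reserve R3 C 4 -> on_hand[A=46 B=33 C=26 D=29] avail[A=46 B=33 C=17 D=29] open={R2,R3}
Step 5: reserve R4 B 7 -> on_hand[A=46 B=33 C=26 D=29] avail[A=46 B=26 C=17 D=29] open={R2,R3,R4}
Step 6: reserve R5 D 5 -> on_hand[A=46 B=33 C=26 D=29] avail[A=46 B=26 C=17 D=24] open={R2,R3,R4,R5}
Step 7: cancel R5 -> on_hand[A=46 B=33 C=26 D=29] avail[A=46 B=26 C=17 D=29] open={R2,R3,R4}
Step 8: reserve R6 D 6 -> on_hand[A=46 B=33 C=26 D=29] avail[A=46 B=26 C=17 D=23] open={R2,R3,R4,R6}
Step 9: reserve R7 A 5 -> on_hand[A=46 B=33 C=26 D=29] avail[A=41 B=26 C=17 D=23] open={R2,R3,R4,R6,R7}
Step 10: commit R2 -> on_hand[A=46 B=33 C=21 D=29] avail[A=41 B=26 C=17 D=23] open={R3,R4,R6,R7}
Step 11: reserve R8 B 8 -> on_hand[A=46 B=33 C=21 D=29] avail[A=41 B=18 C=17 D=23] open={R3,R4,R6,R7,R8}
Step 12: reserve R9 C 2 -> on_hand[A=46 B=33 C=21 D=29] avail[A=41 B=18 C=15 D=23] open={R3,R4,R6,R7,R8,R9}
Step 13: commit R9 -> on_hand[A=46 B=33 C=19 D=29] avail[A=41 B=18 C=15 D=23] open={R3,R4,R6,R7,R8}
Step 14: cancel R6 -> on_hand[A=46 B=33 C=19 D=29] avail[A=41 B=18 C=15 D=29] open={R3,R4,R7,R8}
Step 15: reserve R10 D 8 -> on_hand[A=46 B=33 C=19 D=29] avail[A=41 B=18 C=15 D=21] open={R10,R3,R4,R7,R8}
Step 16: reserve R11 D 9 -> on_hand[A=46 B=33 C=19 D=29] avail[A=41 B=18 C=15 D=12] open={R10,R11,R3,R4,R7,R8}
Step 17: reserve R12 C 6 -> on_hand[A=46 B=33 C=19 D=29] avail[A=41 B=18 C=9 D=12] open={R10,R11,R12,R3,R4,R7,R8}
Step 18: cancel R8 -> on_hand[A=46 B=33 C=19 D=29] avail[A=41 B=26 C=9 D=12] open={R10,R11,R12,R3,R4,R7}
Step 19: commit R3 -> on_hand[A=46 B=33 C=15 D=29] avail[A=41 B=26 C=9 D=12] open={R10,R11,R12,R4,R7}
Step 20: commit R10 -> on_hand[A=46 B=33 C=15 D=21] avail[A=41 B=26 C=9 D=12] open={R11,R12,R4,R7}
Step 21: reserve R13 B 1 -> on_hand[A=46 B=33 C=15 D=21] avail[A=41 B=25 C=9 D=12] open={R11,R12,R13,R4,R7}
Step 22: cancel R11 -> on_hand[A=46 B=33 C=15 D=21] avail[A=41 B=25 C=9 D=21] open={R12,R13,R4,R7}
Step 23: reserve R14 A 8 -> on_hand[A=46 B=33 C=15 D=21] avail[A=33 B=25 C=9 D=21] open={R12,R13,R14,R4,R7}
Step 24: cancel R12 -> on_hand[A=46 B=33 C=15 D=21] avail[A=33 B=25 C=15 D=21] open={R13,R14,R4,R7}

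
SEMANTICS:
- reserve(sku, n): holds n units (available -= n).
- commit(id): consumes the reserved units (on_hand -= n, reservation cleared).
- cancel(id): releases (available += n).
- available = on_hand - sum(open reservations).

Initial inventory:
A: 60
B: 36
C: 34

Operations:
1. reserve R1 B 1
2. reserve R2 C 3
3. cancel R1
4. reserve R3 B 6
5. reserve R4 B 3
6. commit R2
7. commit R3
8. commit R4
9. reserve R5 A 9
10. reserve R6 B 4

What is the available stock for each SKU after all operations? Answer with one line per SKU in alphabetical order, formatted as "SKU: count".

Answer: A: 51
B: 23
C: 31

Derivation:
Step 1: reserve R1 B 1 -> on_hand[A=60 B=36 C=34] avail[A=60 B=35 C=34] open={R1}
Step 2: reserve R2 C 3 -> on_hand[A=60 B=36 C=34] avail[A=60 B=35 C=31] open={R1,R2}
Step 3: cancel R1 -> on_hand[A=60 B=36 C=34] avail[A=60 B=36 C=31] open={R2}
Step 4: reserve R3 B 6 -> on_hand[A=60 B=36 C=34] avail[A=60 B=30 C=31] open={R2,R3}
Step 5: reserve R4 B 3 -> on_hand[A=60 B=36 C=34] avail[A=60 B=27 C=31] open={R2,R3,R4}
Step 6: commit R2 -> on_hand[A=60 B=36 C=31] avail[A=60 B=27 C=31] open={R3,R4}
Step 7: commit R3 -> on_hand[A=60 B=30 C=31] avail[A=60 B=27 C=31] open={R4}
Step 8: commit R4 -> on_hand[A=60 B=27 C=31] avail[A=60 B=27 C=31] open={}
Step 9: reserve R5 A 9 -> on_hand[A=60 B=27 C=31] avail[A=51 B=27 C=31] open={R5}
Step 10: reserve R6 B 4 -> on_hand[A=60 B=27 C=31] avail[A=51 B=23 C=31] open={R5,R6}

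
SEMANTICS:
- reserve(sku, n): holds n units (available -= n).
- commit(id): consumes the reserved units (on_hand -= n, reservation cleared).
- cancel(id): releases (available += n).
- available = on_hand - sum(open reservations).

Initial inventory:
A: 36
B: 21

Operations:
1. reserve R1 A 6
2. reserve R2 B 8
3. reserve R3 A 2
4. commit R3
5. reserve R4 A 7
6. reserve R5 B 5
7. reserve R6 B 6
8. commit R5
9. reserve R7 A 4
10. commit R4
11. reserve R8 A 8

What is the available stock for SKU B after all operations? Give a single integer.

Answer: 2

Derivation:
Step 1: reserve R1 A 6 -> on_hand[A=36 B=21] avail[A=30 B=21] open={R1}
Step 2: reserve R2 B 8 -> on_hand[A=36 B=21] avail[A=30 B=13] open={R1,R2}
Step 3: reserve R3 A 2 -> on_hand[A=36 B=21] avail[A=28 B=13] open={R1,R2,R3}
Step 4: commit R3 -> on_hand[A=34 B=21] avail[A=28 B=13] open={R1,R2}
Step 5: reserve R4 A 7 -> on_hand[A=34 B=21] avail[A=21 B=13] open={R1,R2,R4}
Step 6: reserve R5 B 5 -> on_hand[A=34 B=21] avail[A=21 B=8] open={R1,R2,R4,R5}
Step 7: reserve R6 B 6 -> on_hand[A=34 B=21] avail[A=21 B=2] open={R1,R2,R4,R5,R6}
Step 8: commit R5 -> on_hand[A=34 B=16] avail[A=21 B=2] open={R1,R2,R4,R6}
Step 9: reserve R7 A 4 -> on_hand[A=34 B=16] avail[A=17 B=2] open={R1,R2,R4,R6,R7}
Step 10: commit R4 -> on_hand[A=27 B=16] avail[A=17 B=2] open={R1,R2,R6,R7}
Step 11: reserve R8 A 8 -> on_hand[A=27 B=16] avail[A=9 B=2] open={R1,R2,R6,R7,R8}
Final available[B] = 2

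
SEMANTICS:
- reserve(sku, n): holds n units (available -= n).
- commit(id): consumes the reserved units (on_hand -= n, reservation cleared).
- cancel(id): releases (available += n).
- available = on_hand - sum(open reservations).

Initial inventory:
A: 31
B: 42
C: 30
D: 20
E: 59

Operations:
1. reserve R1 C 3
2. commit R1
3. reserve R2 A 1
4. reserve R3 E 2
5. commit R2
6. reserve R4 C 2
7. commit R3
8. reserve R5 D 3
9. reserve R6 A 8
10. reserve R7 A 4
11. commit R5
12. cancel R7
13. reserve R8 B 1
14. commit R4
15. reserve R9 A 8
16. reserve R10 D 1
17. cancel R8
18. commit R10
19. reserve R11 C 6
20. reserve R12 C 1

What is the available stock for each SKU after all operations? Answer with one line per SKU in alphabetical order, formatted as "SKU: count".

Answer: A: 14
B: 42
C: 18
D: 16
E: 57

Derivation:
Step 1: reserve R1 C 3 -> on_hand[A=31 B=42 C=30 D=20 E=59] avail[A=31 B=42 C=27 D=20 E=59] open={R1}
Step 2: commit R1 -> on_hand[A=31 B=42 C=27 D=20 E=59] avail[A=31 B=42 C=27 D=20 E=59] open={}
Step 3: reserve R2 A 1 -> on_hand[A=31 B=42 C=27 D=20 E=59] avail[A=30 B=42 C=27 D=20 E=59] open={R2}
Step 4: reserve R3 E 2 -> on_hand[A=31 B=42 C=27 D=20 E=59] avail[A=30 B=42 C=27 D=20 E=57] open={R2,R3}
Step 5: commit R2 -> on_hand[A=30 B=42 C=27 D=20 E=59] avail[A=30 B=42 C=27 D=20 E=57] open={R3}
Step 6: reserve R4 C 2 -> on_hand[A=30 B=42 C=27 D=20 E=59] avail[A=30 B=42 C=25 D=20 E=57] open={R3,R4}
Step 7: commit R3 -> on_hand[A=30 B=42 C=27 D=20 E=57] avail[A=30 B=42 C=25 D=20 E=57] open={R4}
Step 8: reserve R5 D 3 -> on_hand[A=30 B=42 C=27 D=20 E=57] avail[A=30 B=42 C=25 D=17 E=57] open={R4,R5}
Step 9: reserve R6 A 8 -> on_hand[A=30 B=42 C=27 D=20 E=57] avail[A=22 B=42 C=25 D=17 E=57] open={R4,R5,R6}
Step 10: reserve R7 A 4 -> on_hand[A=30 B=42 C=27 D=20 E=57] avail[A=18 B=42 C=25 D=17 E=57] open={R4,R5,R6,R7}
Step 11: commit R5 -> on_hand[A=30 B=42 C=27 D=17 E=57] avail[A=18 B=42 C=25 D=17 E=57] open={R4,R6,R7}
Step 12: cancel R7 -> on_hand[A=30 B=42 C=27 D=17 E=57] avail[A=22 B=42 C=25 D=17 E=57] open={R4,R6}
Step 13: reserve R8 B 1 -> on_hand[A=30 B=42 C=27 D=17 E=57] avail[A=22 B=41 C=25 D=17 E=57] open={R4,R6,R8}
Step 14: commit R4 -> on_hand[A=30 B=42 C=25 D=17 E=57] avail[A=22 B=41 C=25 D=17 E=57] open={R6,R8}
Step 15: reserve R9 A 8 -> on_hand[A=30 B=42 C=25 D=17 E=57] avail[A=14 B=41 C=25 D=17 E=57] open={R6,R8,R9}
Step 16: reserve R10 D 1 -> on_hand[A=30 B=42 C=25 D=17 E=57] avail[A=14 B=41 C=25 D=16 E=57] open={R10,R6,R8,R9}
Step 17: cancel R8 -> on_hand[A=30 B=42 C=25 D=17 E=57] avail[A=14 B=42 C=25 D=16 E=57] open={R10,R6,R9}
Step 18: commit R10 -> on_hand[A=30 B=42 C=25 D=16 E=57] avail[A=14 B=42 C=25 D=16 E=57] open={R6,R9}
Step 19: reserve R11 C 6 -> on_hand[A=30 B=42 C=25 D=16 E=57] avail[A=14 B=42 C=19 D=16 E=57] open={R11,R6,R9}
Step 20: reserve R12 C 1 -> on_hand[A=30 B=42 C=25 D=16 E=57] avail[A=14 B=42 C=18 D=16 E=57] open={R11,R12,R6,R9}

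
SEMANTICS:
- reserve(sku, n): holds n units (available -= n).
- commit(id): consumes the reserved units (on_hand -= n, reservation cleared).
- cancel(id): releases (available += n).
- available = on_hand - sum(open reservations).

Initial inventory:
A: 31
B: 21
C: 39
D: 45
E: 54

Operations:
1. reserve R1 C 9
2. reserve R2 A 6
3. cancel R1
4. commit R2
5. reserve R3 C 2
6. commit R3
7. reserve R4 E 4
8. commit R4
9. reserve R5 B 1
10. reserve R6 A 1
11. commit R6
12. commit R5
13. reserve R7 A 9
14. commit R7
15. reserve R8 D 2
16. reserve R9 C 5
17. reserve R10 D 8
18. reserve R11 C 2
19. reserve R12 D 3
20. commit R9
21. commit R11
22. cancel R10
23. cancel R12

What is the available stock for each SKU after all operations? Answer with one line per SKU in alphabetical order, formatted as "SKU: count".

Answer: A: 15
B: 20
C: 30
D: 43
E: 50

Derivation:
Step 1: reserve R1 C 9 -> on_hand[A=31 B=21 C=39 D=45 E=54] avail[A=31 B=21 C=30 D=45 E=54] open={R1}
Step 2: reserve R2 A 6 -> on_hand[A=31 B=21 C=39 D=45 E=54] avail[A=25 B=21 C=30 D=45 E=54] open={R1,R2}
Step 3: cancel R1 -> on_hand[A=31 B=21 C=39 D=45 E=54] avail[A=25 B=21 C=39 D=45 E=54] open={R2}
Step 4: commit R2 -> on_hand[A=25 B=21 C=39 D=45 E=54] avail[A=25 B=21 C=39 D=45 E=54] open={}
Step 5: reserve R3 C 2 -> on_hand[A=25 B=21 C=39 D=45 E=54] avail[A=25 B=21 C=37 D=45 E=54] open={R3}
Step 6: commit R3 -> on_hand[A=25 B=21 C=37 D=45 E=54] avail[A=25 B=21 C=37 D=45 E=54] open={}
Step 7: reserve R4 E 4 -> on_hand[A=25 B=21 C=37 D=45 E=54] avail[A=25 B=21 C=37 D=45 E=50] open={R4}
Step 8: commit R4 -> on_hand[A=25 B=21 C=37 D=45 E=50] avail[A=25 B=21 C=37 D=45 E=50] open={}
Step 9: reserve R5 B 1 -> on_hand[A=25 B=21 C=37 D=45 E=50] avail[A=25 B=20 C=37 D=45 E=50] open={R5}
Step 10: reserve R6 A 1 -> on_hand[A=25 B=21 C=37 D=45 E=50] avail[A=24 B=20 C=37 D=45 E=50] open={R5,R6}
Step 11: commit R6 -> on_hand[A=24 B=21 C=37 D=45 E=50] avail[A=24 B=20 C=37 D=45 E=50] open={R5}
Step 12: commit R5 -> on_hand[A=24 B=20 C=37 D=45 E=50] avail[A=24 B=20 C=37 D=45 E=50] open={}
Step 13: reserve R7 A 9 -> on_hand[A=24 B=20 C=37 D=45 E=50] avail[A=15 B=20 C=37 D=45 E=50] open={R7}
Step 14: commit R7 -> on_hand[A=15 B=20 C=37 D=45 E=50] avail[A=15 B=20 C=37 D=45 E=50] open={}
Step 15: reserve R8 D 2 -> on_hand[A=15 B=20 C=37 D=45 E=50] avail[A=15 B=20 C=37 D=43 E=50] open={R8}
Step 16: reserve R9 C 5 -> on_hand[A=15 B=20 C=37 D=45 E=50] avail[A=15 B=20 C=32 D=43 E=50] open={R8,R9}
Step 17: reserve R10 D 8 -> on_hand[A=15 B=20 C=37 D=45 E=50] avail[A=15 B=20 C=32 D=35 E=50] open={R10,R8,R9}
Step 18: reserve R11 C 2 -> on_hand[A=15 B=20 C=37 D=45 E=50] avail[A=15 B=20 C=30 D=35 E=50] open={R10,R11,R8,R9}
Step 19: reserve R12 D 3 -> on_hand[A=15 B=20 C=37 D=45 E=50] avail[A=15 B=20 C=30 D=32 E=50] open={R10,R11,R12,R8,R9}
Step 20: commit R9 -> on_hand[A=15 B=20 C=32 D=45 E=50] avail[A=15 B=20 C=30 D=32 E=50] open={R10,R11,R12,R8}
Step 21: commit R11 -> on_hand[A=15 B=20 C=30 D=45 E=50] avail[A=15 B=20 C=30 D=32 E=50] open={R10,R12,R8}
Step 22: cancel R10 -> on_hand[A=15 B=20 C=30 D=45 E=50] avail[A=15 B=20 C=30 D=40 E=50] open={R12,R8}
Step 23: cancel R12 -> on_hand[A=15 B=20 C=30 D=45 E=50] avail[A=15 B=20 C=30 D=43 E=50] open={R8}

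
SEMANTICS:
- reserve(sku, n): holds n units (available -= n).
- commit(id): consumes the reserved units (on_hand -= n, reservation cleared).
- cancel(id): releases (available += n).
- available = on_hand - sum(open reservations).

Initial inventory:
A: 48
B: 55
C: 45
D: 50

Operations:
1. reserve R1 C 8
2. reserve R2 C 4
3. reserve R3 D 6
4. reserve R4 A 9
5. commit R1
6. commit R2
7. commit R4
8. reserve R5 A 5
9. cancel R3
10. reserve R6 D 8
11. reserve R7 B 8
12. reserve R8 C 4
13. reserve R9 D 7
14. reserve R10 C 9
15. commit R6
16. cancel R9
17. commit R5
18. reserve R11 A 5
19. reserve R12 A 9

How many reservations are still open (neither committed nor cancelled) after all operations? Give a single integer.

Step 1: reserve R1 C 8 -> on_hand[A=48 B=55 C=45 D=50] avail[A=48 B=55 C=37 D=50] open={R1}
Step 2: reserve R2 C 4 -> on_hand[A=48 B=55 C=45 D=50] avail[A=48 B=55 C=33 D=50] open={R1,R2}
Step 3: reserve R3 D 6 -> on_hand[A=48 B=55 C=45 D=50] avail[A=48 B=55 C=33 D=44] open={R1,R2,R3}
Step 4: reserve R4 A 9 -> on_hand[A=48 B=55 C=45 D=50] avail[A=39 B=55 C=33 D=44] open={R1,R2,R3,R4}
Step 5: commit R1 -> on_hand[A=48 B=55 C=37 D=50] avail[A=39 B=55 C=33 D=44] open={R2,R3,R4}
Step 6: commit R2 -> on_hand[A=48 B=55 C=33 D=50] avail[A=39 B=55 C=33 D=44] open={R3,R4}
Step 7: commit R4 -> on_hand[A=39 B=55 C=33 D=50] avail[A=39 B=55 C=33 D=44] open={R3}
Step 8: reserve R5 A 5 -> on_hand[A=39 B=55 C=33 D=50] avail[A=34 B=55 C=33 D=44] open={R3,R5}
Step 9: cancel R3 -> on_hand[A=39 B=55 C=33 D=50] avail[A=34 B=55 C=33 D=50] open={R5}
Step 10: reserve R6 D 8 -> on_hand[A=39 B=55 C=33 D=50] avail[A=34 B=55 C=33 D=42] open={R5,R6}
Step 11: reserve R7 B 8 -> on_hand[A=39 B=55 C=33 D=50] avail[A=34 B=47 C=33 D=42] open={R5,R6,R7}
Step 12: reserve R8 C 4 -> on_hand[A=39 B=55 C=33 D=50] avail[A=34 B=47 C=29 D=42] open={R5,R6,R7,R8}
Step 13: reserve R9 D 7 -> on_hand[A=39 B=55 C=33 D=50] avail[A=34 B=47 C=29 D=35] open={R5,R6,R7,R8,R9}
Step 14: reserve R10 C 9 -> on_hand[A=39 B=55 C=33 D=50] avail[A=34 B=47 C=20 D=35] open={R10,R5,R6,R7,R8,R9}
Step 15: commit R6 -> on_hand[A=39 B=55 C=33 D=42] avail[A=34 B=47 C=20 D=35] open={R10,R5,R7,R8,R9}
Step 16: cancel R9 -> on_hand[A=39 B=55 C=33 D=42] avail[A=34 B=47 C=20 D=42] open={R10,R5,R7,R8}
Step 17: commit R5 -> on_hand[A=34 B=55 C=33 D=42] avail[A=34 B=47 C=20 D=42] open={R10,R7,R8}
Step 18: reserve R11 A 5 -> on_hand[A=34 B=55 C=33 D=42] avail[A=29 B=47 C=20 D=42] open={R10,R11,R7,R8}
Step 19: reserve R12 A 9 -> on_hand[A=34 B=55 C=33 D=42] avail[A=20 B=47 C=20 D=42] open={R10,R11,R12,R7,R8}
Open reservations: ['R10', 'R11', 'R12', 'R7', 'R8'] -> 5

Answer: 5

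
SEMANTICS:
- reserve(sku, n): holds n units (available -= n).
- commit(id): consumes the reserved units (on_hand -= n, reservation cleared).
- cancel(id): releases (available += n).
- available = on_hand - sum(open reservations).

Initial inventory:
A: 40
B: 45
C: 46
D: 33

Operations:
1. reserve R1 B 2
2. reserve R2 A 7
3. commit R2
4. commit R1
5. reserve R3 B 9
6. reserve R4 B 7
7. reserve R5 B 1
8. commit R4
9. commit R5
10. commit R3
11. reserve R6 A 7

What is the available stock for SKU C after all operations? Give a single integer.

Answer: 46

Derivation:
Step 1: reserve R1 B 2 -> on_hand[A=40 B=45 C=46 D=33] avail[A=40 B=43 C=46 D=33] open={R1}
Step 2: reserve R2 A 7 -> on_hand[A=40 B=45 C=46 D=33] avail[A=33 B=43 C=46 D=33] open={R1,R2}
Step 3: commit R2 -> on_hand[A=33 B=45 C=46 D=33] avail[A=33 B=43 C=46 D=33] open={R1}
Step 4: commit R1 -> on_hand[A=33 B=43 C=46 D=33] avail[A=33 B=43 C=46 D=33] open={}
Step 5: reserve R3 B 9 -> on_hand[A=33 B=43 C=46 D=33] avail[A=33 B=34 C=46 D=33] open={R3}
Step 6: reserve R4 B 7 -> on_hand[A=33 B=43 C=46 D=33] avail[A=33 B=27 C=46 D=33] open={R3,R4}
Step 7: reserve R5 B 1 -> on_hand[A=33 B=43 C=46 D=33] avail[A=33 B=26 C=46 D=33] open={R3,R4,R5}
Step 8: commit R4 -> on_hand[A=33 B=36 C=46 D=33] avail[A=33 B=26 C=46 D=33] open={R3,R5}
Step 9: commit R5 -> on_hand[A=33 B=35 C=46 D=33] avail[A=33 B=26 C=46 D=33] open={R3}
Step 10: commit R3 -> on_hand[A=33 B=26 C=46 D=33] avail[A=33 B=26 C=46 D=33] open={}
Step 11: reserve R6 A 7 -> on_hand[A=33 B=26 C=46 D=33] avail[A=26 B=26 C=46 D=33] open={R6}
Final available[C] = 46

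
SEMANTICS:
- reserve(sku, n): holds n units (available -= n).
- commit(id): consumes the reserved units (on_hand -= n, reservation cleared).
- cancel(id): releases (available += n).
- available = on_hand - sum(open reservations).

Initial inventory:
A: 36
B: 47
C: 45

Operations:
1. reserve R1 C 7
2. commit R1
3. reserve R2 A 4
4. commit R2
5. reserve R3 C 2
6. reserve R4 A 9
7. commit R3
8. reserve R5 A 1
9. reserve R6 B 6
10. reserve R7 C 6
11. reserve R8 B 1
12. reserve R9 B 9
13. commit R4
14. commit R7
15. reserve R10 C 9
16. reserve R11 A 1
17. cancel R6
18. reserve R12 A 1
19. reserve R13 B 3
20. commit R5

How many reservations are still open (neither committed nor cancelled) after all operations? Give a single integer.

Step 1: reserve R1 C 7 -> on_hand[A=36 B=47 C=45] avail[A=36 B=47 C=38] open={R1}
Step 2: commit R1 -> on_hand[A=36 B=47 C=38] avail[A=36 B=47 C=38] open={}
Step 3: reserve R2 A 4 -> on_hand[A=36 B=47 C=38] avail[A=32 B=47 C=38] open={R2}
Step 4: commit R2 -> on_hand[A=32 B=47 C=38] avail[A=32 B=47 C=38] open={}
Step 5: reserve R3 C 2 -> on_hand[A=32 B=47 C=38] avail[A=32 B=47 C=36] open={R3}
Step 6: reserve R4 A 9 -> on_hand[A=32 B=47 C=38] avail[A=23 B=47 C=36] open={R3,R4}
Step 7: commit R3 -> on_hand[A=32 B=47 C=36] avail[A=23 B=47 C=36] open={R4}
Step 8: reserve R5 A 1 -> on_hand[A=32 B=47 C=36] avail[A=22 B=47 C=36] open={R4,R5}
Step 9: reserve R6 B 6 -> on_hand[A=32 B=47 C=36] avail[A=22 B=41 C=36] open={R4,R5,R6}
Step 10: reserve R7 C 6 -> on_hand[A=32 B=47 C=36] avail[A=22 B=41 C=30] open={R4,R5,R6,R7}
Step 11: reserve R8 B 1 -> on_hand[A=32 B=47 C=36] avail[A=22 B=40 C=30] open={R4,R5,R6,R7,R8}
Step 12: reserve R9 B 9 -> on_hand[A=32 B=47 C=36] avail[A=22 B=31 C=30] open={R4,R5,R6,R7,R8,R9}
Step 13: commit R4 -> on_hand[A=23 B=47 C=36] avail[A=22 B=31 C=30] open={R5,R6,R7,R8,R9}
Step 14: commit R7 -> on_hand[A=23 B=47 C=30] avail[A=22 B=31 C=30] open={R5,R6,R8,R9}
Step 15: reserve R10 C 9 -> on_hand[A=23 B=47 C=30] avail[A=22 B=31 C=21] open={R10,R5,R6,R8,R9}
Step 16: reserve R11 A 1 -> on_hand[A=23 B=47 C=30] avail[A=21 B=31 C=21] open={R10,R11,R5,R6,R8,R9}
Step 17: cancel R6 -> on_hand[A=23 B=47 C=30] avail[A=21 B=37 C=21] open={R10,R11,R5,R8,R9}
Step 18: reserve R12 A 1 -> on_hand[A=23 B=47 C=30] avail[A=20 B=37 C=21] open={R10,R11,R12,R5,R8,R9}
Step 19: reserve R13 B 3 -> on_hand[A=23 B=47 C=30] avail[A=20 B=34 C=21] open={R10,R11,R12,R13,R5,R8,R9}
Step 20: commit R5 -> on_hand[A=22 B=47 C=30] avail[A=20 B=34 C=21] open={R10,R11,R12,R13,R8,R9}
Open reservations: ['R10', 'R11', 'R12', 'R13', 'R8', 'R9'] -> 6

Answer: 6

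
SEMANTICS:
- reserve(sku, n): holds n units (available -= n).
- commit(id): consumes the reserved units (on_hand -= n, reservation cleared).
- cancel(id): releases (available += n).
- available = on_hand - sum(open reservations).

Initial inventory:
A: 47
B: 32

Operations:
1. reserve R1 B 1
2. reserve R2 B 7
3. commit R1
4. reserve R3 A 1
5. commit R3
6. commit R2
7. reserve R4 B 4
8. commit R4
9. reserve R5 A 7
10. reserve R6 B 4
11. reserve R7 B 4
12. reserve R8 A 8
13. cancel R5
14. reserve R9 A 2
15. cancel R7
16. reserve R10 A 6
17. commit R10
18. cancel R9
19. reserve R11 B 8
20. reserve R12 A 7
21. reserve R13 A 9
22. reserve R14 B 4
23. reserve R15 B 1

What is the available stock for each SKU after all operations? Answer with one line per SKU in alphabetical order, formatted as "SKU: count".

Answer: A: 16
B: 3

Derivation:
Step 1: reserve R1 B 1 -> on_hand[A=47 B=32] avail[A=47 B=31] open={R1}
Step 2: reserve R2 B 7 -> on_hand[A=47 B=32] avail[A=47 B=24] open={R1,R2}
Step 3: commit R1 -> on_hand[A=47 B=31] avail[A=47 B=24] open={R2}
Step 4: reserve R3 A 1 -> on_hand[A=47 B=31] avail[A=46 B=24] open={R2,R3}
Step 5: commit R3 -> on_hand[A=46 B=31] avail[A=46 B=24] open={R2}
Step 6: commit R2 -> on_hand[A=46 B=24] avail[A=46 B=24] open={}
Step 7: reserve R4 B 4 -> on_hand[A=46 B=24] avail[A=46 B=20] open={R4}
Step 8: commit R4 -> on_hand[A=46 B=20] avail[A=46 B=20] open={}
Step 9: reserve R5 A 7 -> on_hand[A=46 B=20] avail[A=39 B=20] open={R5}
Step 10: reserve R6 B 4 -> on_hand[A=46 B=20] avail[A=39 B=16] open={R5,R6}
Step 11: reserve R7 B 4 -> on_hand[A=46 B=20] avail[A=39 B=12] open={R5,R6,R7}
Step 12: reserve R8 A 8 -> on_hand[A=46 B=20] avail[A=31 B=12] open={R5,R6,R7,R8}
Step 13: cancel R5 -> on_hand[A=46 B=20] avail[A=38 B=12] open={R6,R7,R8}
Step 14: reserve R9 A 2 -> on_hand[A=46 B=20] avail[A=36 B=12] open={R6,R7,R8,R9}
Step 15: cancel R7 -> on_hand[A=46 B=20] avail[A=36 B=16] open={R6,R8,R9}
Step 16: reserve R10 A 6 -> on_hand[A=46 B=20] avail[A=30 B=16] open={R10,R6,R8,R9}
Step 17: commit R10 -> on_hand[A=40 B=20] avail[A=30 B=16] open={R6,R8,R9}
Step 18: cancel R9 -> on_hand[A=40 B=20] avail[A=32 B=16] open={R6,R8}
Step 19: reserve R11 B 8 -> on_hand[A=40 B=20] avail[A=32 B=8] open={R11,R6,R8}
Step 20: reserve R12 A 7 -> on_hand[A=40 B=20] avail[A=25 B=8] open={R11,R12,R6,R8}
Step 21: reserve R13 A 9 -> on_hand[A=40 B=20] avail[A=16 B=8] open={R11,R12,R13,R6,R8}
Step 22: reserve R14 B 4 -> on_hand[A=40 B=20] avail[A=16 B=4] open={R11,R12,R13,R14,R6,R8}
Step 23: reserve R15 B 1 -> on_hand[A=40 B=20] avail[A=16 B=3] open={R11,R12,R13,R14,R15,R6,R8}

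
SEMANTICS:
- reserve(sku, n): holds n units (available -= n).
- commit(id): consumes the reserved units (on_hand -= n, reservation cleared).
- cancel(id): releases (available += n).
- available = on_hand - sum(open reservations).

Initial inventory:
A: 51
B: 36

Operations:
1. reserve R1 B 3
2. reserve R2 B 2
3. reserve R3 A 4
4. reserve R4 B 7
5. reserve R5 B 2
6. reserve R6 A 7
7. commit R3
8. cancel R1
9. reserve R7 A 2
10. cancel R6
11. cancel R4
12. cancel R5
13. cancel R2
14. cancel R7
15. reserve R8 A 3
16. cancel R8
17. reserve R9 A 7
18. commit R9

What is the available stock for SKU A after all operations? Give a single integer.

Answer: 40

Derivation:
Step 1: reserve R1 B 3 -> on_hand[A=51 B=36] avail[A=51 B=33] open={R1}
Step 2: reserve R2 B 2 -> on_hand[A=51 B=36] avail[A=51 B=31] open={R1,R2}
Step 3: reserve R3 A 4 -> on_hand[A=51 B=36] avail[A=47 B=31] open={R1,R2,R3}
Step 4: reserve R4 B 7 -> on_hand[A=51 B=36] avail[A=47 B=24] open={R1,R2,R3,R4}
Step 5: reserve R5 B 2 -> on_hand[A=51 B=36] avail[A=47 B=22] open={R1,R2,R3,R4,R5}
Step 6: reserve R6 A 7 -> on_hand[A=51 B=36] avail[A=40 B=22] open={R1,R2,R3,R4,R5,R6}
Step 7: commit R3 -> on_hand[A=47 B=36] avail[A=40 B=22] open={R1,R2,R4,R5,R6}
Step 8: cancel R1 -> on_hand[A=47 B=36] avail[A=40 B=25] open={R2,R4,R5,R6}
Step 9: reserve R7 A 2 -> on_hand[A=47 B=36] avail[A=38 B=25] open={R2,R4,R5,R6,R7}
Step 10: cancel R6 -> on_hand[A=47 B=36] avail[A=45 B=25] open={R2,R4,R5,R7}
Step 11: cancel R4 -> on_hand[A=47 B=36] avail[A=45 B=32] open={R2,R5,R7}
Step 12: cancel R5 -> on_hand[A=47 B=36] avail[A=45 B=34] open={R2,R7}
Step 13: cancel R2 -> on_hand[A=47 B=36] avail[A=45 B=36] open={R7}
Step 14: cancel R7 -> on_hand[A=47 B=36] avail[A=47 B=36] open={}
Step 15: reserve R8 A 3 -> on_hand[A=47 B=36] avail[A=44 B=36] open={R8}
Step 16: cancel R8 -> on_hand[A=47 B=36] avail[A=47 B=36] open={}
Step 17: reserve R9 A 7 -> on_hand[A=47 B=36] avail[A=40 B=36] open={R9}
Step 18: commit R9 -> on_hand[A=40 B=36] avail[A=40 B=36] open={}
Final available[A] = 40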